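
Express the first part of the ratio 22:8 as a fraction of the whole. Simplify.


Total parts = 22 + 8 = 30
First part fraction = 22/30
Simplify: 22/30 = 11/15

11/15


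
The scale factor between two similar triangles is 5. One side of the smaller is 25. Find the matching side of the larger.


Similar triangles have proportional sides
Scale factor = 5
Smaller side = 25
Corresponding larger side = 25 * 5
= 125

125


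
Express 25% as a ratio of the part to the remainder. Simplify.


Part = 25%, Remainder = 75%
Ratio = 25:75
GCD(25, 75) = 25
Simplify: 1:3 = 1:3

1:3


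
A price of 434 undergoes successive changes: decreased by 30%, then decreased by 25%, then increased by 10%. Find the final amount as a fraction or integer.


Start: 434
Step 1: decrease by 30% => multiply by 70/100
  434 * 70/100 = 1519/5
Step 2: decrease by 25% => multiply by 75/100
  1519/5 * 75/100 = 4557/20
Step 3: increase by 10% => multiply by 110/100
  4557/20 * 110/100 = 50127/200
Final value = 50127/200

50127/200


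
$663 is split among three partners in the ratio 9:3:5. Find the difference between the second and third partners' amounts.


Total parts = 9 + 3 + 5 = 17
Value per part = 663 / 17 = 39
Shares: 9*39=351, 3*39=117, 5*39=195
Second share = 117, third share = 195
Difference = |117 - 195| = 78

78


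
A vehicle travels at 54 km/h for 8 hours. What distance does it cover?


Using distance = speed * time
Speed = 54 km/h
Time = 8 hours
Distance = 54 * 8
= 432 km

432


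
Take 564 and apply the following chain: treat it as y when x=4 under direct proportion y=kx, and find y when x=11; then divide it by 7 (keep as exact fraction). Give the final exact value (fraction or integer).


Start with 564.
Step 1: Direct prop: k = (564)/4; new y = k*11 = 564*11/4 = 1551
Step 2: Divide by 7: 1551 / 7 = 1551/7
Final result = 1551/7

1551/7


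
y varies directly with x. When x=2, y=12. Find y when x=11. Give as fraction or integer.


Direct proportion: y = kx
Find k: k = 12/2 = 6
Compute y at x=11: y = 6 * 11
y = 66

66


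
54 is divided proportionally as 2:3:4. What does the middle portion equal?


Ratio = 2:3:4
Total parts = 2 + 3 + 4 = 9
Value per part = 54 / 9 = 6
First share = 2 * 6 = 12
Middle share = 3 * 6 = 18
Third share = 4 * 6 = 24

18


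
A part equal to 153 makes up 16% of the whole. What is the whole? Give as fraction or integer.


Given: 153 is 16% of the whole
Set up: 153 = 16/100 * whole
whole = 153 * 100 / 16
whole = 15300 / 16
whole = 3825/4

3825/4


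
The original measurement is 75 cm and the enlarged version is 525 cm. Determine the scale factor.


Original length = 75 cm
Scaled length = 525 cm
Scale factor = 525 / 75
= 7

7


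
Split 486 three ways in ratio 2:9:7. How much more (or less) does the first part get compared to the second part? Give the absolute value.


Total parts = 2 + 9 + 7 = 18
Value per part = 486 / 18 = 27
Shares: 2*27=54, 9*27=243, 7*27=189
First share = 54, second share = 243
Difference = |54 - 243| = 189

189


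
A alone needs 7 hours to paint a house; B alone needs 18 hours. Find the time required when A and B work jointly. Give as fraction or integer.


Rate of A = 1/7 job per hour
Rate of B = 1/18 job per hour
Combined rate = 1/7 + 1/18
Find common denominator: (18 + 7)/(7*18) = 25/126
Combined rate = 25/126 job per hour
Time together = 1 / (25/126) = 126/25 hours

126/25


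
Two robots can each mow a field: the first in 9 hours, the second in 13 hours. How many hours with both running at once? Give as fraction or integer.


Rate of A = 1/9 job per hour
Rate of B = 1/13 job per hour
Combined rate = 1/9 + 1/13
Find common denominator: (13 + 9)/(9*13) = 22/117
Combined rate = 22/117 job per hour
Time together = 1 / (22/117) = 117/22 hours

117/22


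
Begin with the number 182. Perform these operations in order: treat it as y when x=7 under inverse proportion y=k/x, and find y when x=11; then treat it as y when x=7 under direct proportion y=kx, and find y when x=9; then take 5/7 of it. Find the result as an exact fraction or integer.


Start with 182.
Step 1: Inverse prop: k = (182)*7; new y = k/11 = 182*7/11 = 1274/11
Step 2: Direct prop: k = (1274/11)/7; new y = k*9 = 1274/11*9/7 = 1638/11
Step 3: Take 5/7: 1638/11 * 5/7 = 1170/11
Final result = 1170/11

1170/11


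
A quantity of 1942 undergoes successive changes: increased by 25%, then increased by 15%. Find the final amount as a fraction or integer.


Start: 1942
Step 1: increase by 25% => multiply by 125/100
  1942 * 125/100 = 4855/2
Step 2: increase by 15% => multiply by 115/100
  4855/2 * 115/100 = 22333/8
Final value = 22333/8

22333/8


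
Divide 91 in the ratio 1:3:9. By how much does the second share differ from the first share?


Total parts = 1 + 3 + 9 = 13
Value per part = 91 / 13 = 7
Shares: 1*7=7, 3*7=21, 9*7=63
Second share = 21, first share = 7
Difference = |21 - 7| = 14

14


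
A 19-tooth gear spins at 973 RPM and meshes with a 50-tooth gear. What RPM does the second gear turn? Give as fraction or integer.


Gear ratio: teeth_A * RPM_A = teeth_B * RPM_B
19 * 973 = 50 * RPM_B
18487 = 50 * RPM_B
RPM_B = 18487 / 50
RPM_B = 18487/50

18487/50


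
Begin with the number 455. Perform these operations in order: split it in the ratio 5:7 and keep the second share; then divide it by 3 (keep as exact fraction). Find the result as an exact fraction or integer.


Start with 455.
Step 1: Split 5:7, second share = 455 * 7/12 = 3185/12
Step 2: Divide by 3: 3185/12 / 3 = 3185/36
Final result = 3185/36

3185/36


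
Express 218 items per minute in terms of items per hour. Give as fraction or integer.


Converting from per minute to per hour
Rate = 218 items per minute
Multiply by 60: 218 * 60
= 13080 items per hour

13080


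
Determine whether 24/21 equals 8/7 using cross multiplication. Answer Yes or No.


Cross multiply to check 24/21 = 8/7
Left cross product: 24 * 7 = 168
Right cross product: 21 * 8 = 168
168 = 168
Equal, so proportions match => Yes

Yes


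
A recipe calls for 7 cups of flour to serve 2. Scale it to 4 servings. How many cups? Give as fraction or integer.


Original: 7 cups for 2 servings
Target servings = 4
Scaling factor = 4/2
New amount = 7 * 4/2
= 28/2
= 14 cups

14


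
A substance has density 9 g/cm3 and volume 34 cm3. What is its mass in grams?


Using mass = density * volume
Density = 9 g/cm3
Volume = 34 cm3
Mass = 9 * 34
= 306 g

306


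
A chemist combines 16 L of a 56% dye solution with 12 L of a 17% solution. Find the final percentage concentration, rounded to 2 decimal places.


Solute in mixture 1 = 56% of 16 L = 16*56/100 = 224/25 L
Solute in mixture 2 = 17% of 12 L = 12*17/100 = 51/25 L
Total solute = 224/25 + 51/25 = 11 L
Total volume = 16 + 12 = 28 L
Final concentration = 11/28 * 100 = 39.29%

39.29


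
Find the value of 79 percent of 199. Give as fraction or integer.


Compute 79% of 199
Convert percentage: 79% = 79/100
Multiply: 199 * 79/100
= 15721/100
= 15721/100

15721/100


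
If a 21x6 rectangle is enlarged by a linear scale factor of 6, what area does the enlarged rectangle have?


Original dimensions: 21 x 6
Enlargement factor = 6
New width = 21 * 6 = 126
New height = 6 * 6 = 36
New area = 126 * 36 = 4536

4536


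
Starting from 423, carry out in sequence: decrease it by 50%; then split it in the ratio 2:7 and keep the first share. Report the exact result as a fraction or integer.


Start with 423.
Step 1: Decrease by 50%: 423 * 50/100 = 423/2
Step 2: Split 2:7, first share = 423/2 * 2/9 = 47
Final result = 47

47


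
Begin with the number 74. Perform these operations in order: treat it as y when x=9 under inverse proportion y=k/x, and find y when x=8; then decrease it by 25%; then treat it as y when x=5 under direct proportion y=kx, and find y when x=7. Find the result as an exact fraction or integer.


Start with 74.
Step 1: Inverse prop: k = (74)*9; new y = k/8 = 74*9/8 = 333/4
Step 2: Decrease by 25%: 333/4 * 75/100 = 999/16
Step 3: Direct prop: k = (999/16)/5; new y = k*7 = 999/16*7/5 = 6993/80
Final result = 6993/80

6993/80


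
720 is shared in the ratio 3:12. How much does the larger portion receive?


Total parts = 3 + 12 = 15
Value per part = 720 / 15 = 48
First share = 3 * 48 = 144
Second share = 12 * 48 = 576
Larger share = 576

576


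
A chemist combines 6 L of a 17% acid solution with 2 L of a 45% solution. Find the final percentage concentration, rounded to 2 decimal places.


Solute in mixture 1 = 17% of 6 L = 6*17/100 = 51/50 L
Solute in mixture 2 = 45% of 2 L = 2*45/100 = 9/10 L
Total solute = 51/50 + 9/10 = 48/25 L
Total volume = 6 + 2 = 8 L
Final concentration = 48/25/8 * 100 = 24.00%

24.00


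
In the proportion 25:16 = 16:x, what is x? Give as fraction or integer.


Setting up: 25/16 = 16/x
Cross multiply: 25 * x = 16 * 16
25x = 256
x = 256/25
x = 256/25

256/25


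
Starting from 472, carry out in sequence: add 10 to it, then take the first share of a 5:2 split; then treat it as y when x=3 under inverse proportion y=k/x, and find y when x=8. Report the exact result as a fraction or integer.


Start with 472.
Step 1: Add 10: 472+10=482; split 5:2 first = 482*5/7 = 2410/7
Step 2: Inverse prop: k = (2410/7)*3; new y = k/8 = 2410/7*3/8 = 3615/28
Final result = 3615/28

3615/28


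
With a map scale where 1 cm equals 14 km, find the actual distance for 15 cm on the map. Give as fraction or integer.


Map scale: 1 cm = 14 km
Measured distance on map = 15 cm
Set up proportion: 15 * 14 / 1
= 210 / 1
= 210 km

210


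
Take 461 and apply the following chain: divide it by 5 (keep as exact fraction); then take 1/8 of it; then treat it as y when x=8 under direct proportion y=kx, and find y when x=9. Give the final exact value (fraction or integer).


Start with 461.
Step 1: Divide by 5: 461 / 5 = 461/5
Step 2: Take 1/8: 461/5 * 1/8 = 461/40
Step 3: Direct prop: k = (461/40)/8; new y = k*9 = 461/40*9/8 = 4149/320
Final result = 4149/320

4149/320


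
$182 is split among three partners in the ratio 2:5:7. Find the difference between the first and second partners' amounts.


Total parts = 2 + 5 + 7 = 14
Value per part = 182 / 14 = 13
Shares: 2*13=26, 5*13=65, 7*13=91
First share = 26, second share = 65
Difference = |26 - 65| = 39

39


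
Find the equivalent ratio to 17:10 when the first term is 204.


Original ratio: 17:10
First term target: 204
Scale factor = 204 / 17 = 12
Multiply second term: 10 * 12 = 120
Equivalent ratio = 204:120

204:120


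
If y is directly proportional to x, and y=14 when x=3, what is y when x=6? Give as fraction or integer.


Direct proportion: y = kx
Find k: k = 14/3 = 14/3
Compute y at x=6: y = 14/3 * 6
y = 28

28


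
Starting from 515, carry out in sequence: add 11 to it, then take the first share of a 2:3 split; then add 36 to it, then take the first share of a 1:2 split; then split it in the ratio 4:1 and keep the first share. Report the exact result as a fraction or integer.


Start with 515.
Step 1: Add 11: 515+11=526; split 2:3 first = 526*2/5 = 1052/5
Step 2: Add 36: 1052/5+36=1232/5; split 1:2 first = 1232/5*1/3 = 1232/15
Step 3: Split 4:1, first share = 1232/15 * 4/5 = 4928/75
Final result = 4928/75

4928/75


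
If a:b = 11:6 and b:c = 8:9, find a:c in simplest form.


Given a:b = 11:6 and b:c = 8:9
Make b consistent. Multiply first ratio by 8: a:b = 88:48
Multiply second ratio by 6: b:c = 48:54
Now b = 48 in both, so a:b:c = 88:48:54
Therefore a:c = 88:54
Simplify by GCD: a:c = 44:27

44:27


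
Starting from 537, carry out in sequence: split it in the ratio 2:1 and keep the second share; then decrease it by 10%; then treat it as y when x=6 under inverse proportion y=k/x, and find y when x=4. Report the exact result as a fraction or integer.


Start with 537.
Step 1: Split 2:1, second share = 537 * 1/3 = 179
Step 2: Decrease by 10%: 179 * 90/100 = 1611/10
Step 3: Inverse prop: k = (1611/10)*6; new y = k/4 = 1611/10*6/4 = 4833/20
Final result = 4833/20

4833/20


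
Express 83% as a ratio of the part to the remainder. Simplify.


Part = 83%, Remainder = 17%
Ratio = 83:17
GCD(83, 17) = 1
Simplify: 83:17 = 83:17

83:17


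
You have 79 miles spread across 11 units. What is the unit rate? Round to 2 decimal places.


Total miles = 79
Number of units = 11
Unit rate = 79 / 11
= 7.18 miles per unit

7.18


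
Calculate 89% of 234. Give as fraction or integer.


Compute 89% of 234
Convert percentage: 89% = 89/100
Multiply: 234 * 89/100
= 20826/100
= 10413/50

10413/50


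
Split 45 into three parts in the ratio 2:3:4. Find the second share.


Ratio = 2:3:4
Total parts = 2 + 3 + 4 = 9
Value per part = 45 / 9 = 5
First share = 2 * 5 = 10
Middle share = 3 * 5 = 15
Third share = 4 * 5 = 20

15


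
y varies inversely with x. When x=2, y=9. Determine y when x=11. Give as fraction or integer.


Inverse proportion: y = k/x
Find k: k = 2 * 9 = 18
Compute y at x=11: y = 18/11
y = 18/11

18/11


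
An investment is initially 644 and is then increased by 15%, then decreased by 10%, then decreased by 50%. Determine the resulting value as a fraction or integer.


Start: 644
Step 1: increase by 15% => multiply by 115/100
  644 * 115/100 = 3703/5
Step 2: decrease by 10% => multiply by 90/100
  3703/5 * 90/100 = 33327/50
Step 3: decrease by 50% => multiply by 50/100
  33327/50 * 50/100 = 33327/100
Final value = 33327/100

33327/100


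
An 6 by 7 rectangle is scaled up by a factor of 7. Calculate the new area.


Original dimensions: 6 x 7
Enlargement factor = 7
New width = 6 * 7 = 42
New height = 7 * 7 = 49
New area = 42 * 49 = 2058

2058


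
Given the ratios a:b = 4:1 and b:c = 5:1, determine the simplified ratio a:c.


Given a:b = 4:1 and b:c = 5:1
Make b consistent. Multiply first ratio by 5: a:b = 20:5
Multiply second ratio by 1: b:c = 5:1
Now b = 5 in both, so a:b:c = 20:5:1
Therefore a:c = 20:1
Simplify by GCD: a:c = 20:1

20:1


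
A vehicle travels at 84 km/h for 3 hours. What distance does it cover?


Using distance = speed * time
Speed = 84 km/h
Time = 3 hours
Distance = 84 * 3
= 252 km

252


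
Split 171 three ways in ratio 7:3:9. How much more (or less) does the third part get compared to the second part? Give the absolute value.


Total parts = 7 + 3 + 9 = 19
Value per part = 171 / 19 = 9
Shares: 7*9=63, 3*9=27, 9*9=81
Third share = 81, second share = 27
Difference = |81 - 27| = 54

54


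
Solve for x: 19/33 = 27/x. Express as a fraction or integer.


Setting up: 19/33 = 27/x
Cross multiply: 19 * x = 33 * 27
19x = 891
x = 891/19
x = 891/19

891/19


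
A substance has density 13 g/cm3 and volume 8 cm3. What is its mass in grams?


Using mass = density * volume
Density = 13 g/cm3
Volume = 8 cm3
Mass = 13 * 8
= 104 g

104


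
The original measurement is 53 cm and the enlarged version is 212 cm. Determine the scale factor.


Original length = 53 cm
Scaled length = 212 cm
Scale factor = 212 / 53
= 4

4


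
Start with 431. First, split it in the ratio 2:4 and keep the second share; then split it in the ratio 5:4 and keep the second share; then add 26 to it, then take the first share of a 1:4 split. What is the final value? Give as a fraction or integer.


Start with 431.
Step 1: Split 2:4, second share = 431 * 4/6 = 862/3
Step 2: Split 5:4, second share = 862/3 * 4/9 = 3448/27
Step 3: Add 26: 3448/27+26=4150/27; split 1:4 first = 4150/27*1/5 = 830/27
Final result = 830/27

830/27


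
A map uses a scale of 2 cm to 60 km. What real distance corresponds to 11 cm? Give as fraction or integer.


Map scale: 2 cm = 60 km
Measured distance on map = 11 cm
Set up proportion: 11 * 60 / 2
= 660 / 2
= 330 km

330


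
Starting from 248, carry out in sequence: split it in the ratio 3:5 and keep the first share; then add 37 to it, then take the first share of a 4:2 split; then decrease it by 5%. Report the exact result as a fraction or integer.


Start with 248.
Step 1: Split 3:5, first share = 248 * 3/8 = 93
Step 2: Add 37: 93+37=130; split 4:2 first = 130*4/6 = 260/3
Step 3: Decrease by 5%: 260/3 * 95/100 = 247/3
Final result = 247/3

247/3


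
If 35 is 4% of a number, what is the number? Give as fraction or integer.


Given: 35 is 4% of the whole
Set up: 35 = 4/100 * whole
whole = 35 * 100 / 4
whole = 3500 / 4
whole = 875

875


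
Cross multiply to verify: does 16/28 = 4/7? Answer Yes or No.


Cross multiply to check 16/28 = 4/7
Left cross product: 16 * 7 = 112
Right cross product: 28 * 4 = 112
112 = 112
Equal, so proportions match => Yes

Yes


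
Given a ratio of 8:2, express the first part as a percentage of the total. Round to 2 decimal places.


Total parts = 8 + 2 = 10
First part fraction = 8/10
Percentage = (8/10) * 100
= 0.8 * 100
= 80.00%

80.00


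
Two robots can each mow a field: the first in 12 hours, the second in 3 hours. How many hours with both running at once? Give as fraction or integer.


Rate of A = 1/12 job per hour
Rate of B = 1/3 job per hour
Combined rate = 1/12 + 1/3
Find common denominator: (3 + 12)/(12*3) = 15/36
Combined rate = 5/12 job per hour
Time together = 1 / (5/12) = 12/5 hours

12/5


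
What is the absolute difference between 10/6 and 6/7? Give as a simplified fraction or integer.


Simplify: 10/6 = 5/3 and 6/7 = 6/7
Find common denominator: LCD = 21
Convert: 35/21 and 18/21
Difference = |35 - 18|/21 = 17/21
Simplified = 17/21

17/21


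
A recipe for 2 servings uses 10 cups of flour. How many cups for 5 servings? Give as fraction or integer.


Original: 10 cups for 2 servings
Target servings = 5
Scaling factor = 5/2
New amount = 10 * 5/2
= 50/2
= 25 cups

25


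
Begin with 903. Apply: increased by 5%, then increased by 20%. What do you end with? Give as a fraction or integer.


Start: 903
Step 1: increase by 5% => multiply by 105/100
  903 * 105/100 = 18963/20
Step 2: increase by 20% => multiply by 120/100
  18963/20 * 120/100 = 56889/50
Final value = 56889/50

56889/50


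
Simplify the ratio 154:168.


Find GCD(154, 168)
GCD = 14
Divide both by 14: 154/14 = 11, 168/14 = 12
Simplified ratio = 11:12

11:12


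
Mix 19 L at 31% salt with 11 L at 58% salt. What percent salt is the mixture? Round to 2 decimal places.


Solute in mixture 1 = 31% of 19 L = 19*31/100 = 589/100 L
Solute in mixture 2 = 58% of 11 L = 11*58/100 = 319/50 L
Total solute = 589/100 + 319/50 = 1227/100 L
Total volume = 19 + 11 = 30 L
Final concentration = 1227/100/30 * 100 = 40.90%

40.90


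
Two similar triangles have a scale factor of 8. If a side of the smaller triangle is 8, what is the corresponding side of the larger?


Similar triangles have proportional sides
Scale factor = 8
Smaller side = 8
Corresponding larger side = 8 * 8
= 64

64


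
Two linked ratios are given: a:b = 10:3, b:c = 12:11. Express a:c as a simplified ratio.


Given a:b = 10:3 and b:c = 12:11
Make b consistent. Multiply first ratio by 12: a:b = 120:36
Multiply second ratio by 3: b:c = 36:33
Now b = 36 in both, so a:b:c = 120:36:33
Therefore a:c = 120:33
Simplify by GCD: a:c = 40:11

40:11


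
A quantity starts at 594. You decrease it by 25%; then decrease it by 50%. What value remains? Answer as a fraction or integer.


Start with 594.
Step 1: Decrease by 25%: 594 * 75/100 = 891/2
Step 2: Decrease by 50%: 891/2 * 50/100 = 891/4
Final result = 891/4

891/4


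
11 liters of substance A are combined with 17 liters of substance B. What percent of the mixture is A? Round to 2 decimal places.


Volume of A = 11 L
Volume of B = 17 L
Total volume = 11 + 17 = 28 L
Percentage of A = (11/28) * 100
= 39.29%

39.29


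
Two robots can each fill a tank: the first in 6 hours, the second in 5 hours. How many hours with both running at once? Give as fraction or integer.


Rate of A = 1/6 job per hour
Rate of B = 1/5 job per hour
Combined rate = 1/6 + 1/5
Find common denominator: (5 + 6)/(6*5) = 11/30
Combined rate = 11/30 job per hour
Time together = 1 / (11/30) = 30/11 hours

30/11


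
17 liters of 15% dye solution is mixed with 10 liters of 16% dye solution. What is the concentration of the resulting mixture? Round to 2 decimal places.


Solute in mixture 1 = 15% of 17 L = 17*15/100 = 51/20 L
Solute in mixture 2 = 16% of 10 L = 10*16/100 = 8/5 L
Total solute = 51/20 + 8/5 = 83/20 L
Total volume = 17 + 10 = 27 L
Final concentration = 83/20/27 * 100 = 15.37%

15.37


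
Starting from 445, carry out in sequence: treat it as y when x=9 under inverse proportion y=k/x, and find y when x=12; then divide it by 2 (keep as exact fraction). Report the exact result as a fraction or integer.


Start with 445.
Step 1: Inverse prop: k = (445)*9; new y = k/12 = 445*9/12 = 1335/4
Step 2: Divide by 2: 1335/4 / 2 = 1335/8
Final result = 1335/8

1335/8


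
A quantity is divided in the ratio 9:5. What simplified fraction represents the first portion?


Total parts = 9 + 5 = 14
First part fraction = 9/14
Simplify: 9/14 = 9/14

9/14


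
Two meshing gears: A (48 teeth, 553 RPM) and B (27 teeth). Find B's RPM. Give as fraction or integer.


Gear ratio: teeth_A * RPM_A = teeth_B * RPM_B
48 * 553 = 27 * RPM_B
26544 = 27 * RPM_B
RPM_B = 26544 / 27
RPM_B = 8848/9

8848/9


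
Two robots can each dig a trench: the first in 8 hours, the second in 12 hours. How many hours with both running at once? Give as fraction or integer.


Rate of A = 1/8 job per hour
Rate of B = 1/12 job per hour
Combined rate = 1/8 + 1/12
Find common denominator: (12 + 8)/(8*12) = 20/96
Combined rate = 5/24 job per hour
Time together = 1 / (5/24) = 24/5 hours

24/5


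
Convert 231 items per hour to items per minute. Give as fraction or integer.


Converting from per hour to per minute
Rate = 231 items per hour
Divide by 60: 231/60
= 77/20 items per minute

77/20


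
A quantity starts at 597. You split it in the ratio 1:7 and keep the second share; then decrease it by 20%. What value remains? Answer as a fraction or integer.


Start with 597.
Step 1: Split 1:7, second share = 597 * 7/8 = 4179/8
Step 2: Decrease by 20%: 4179/8 * 80/100 = 4179/10
Final result = 4179/10

4179/10


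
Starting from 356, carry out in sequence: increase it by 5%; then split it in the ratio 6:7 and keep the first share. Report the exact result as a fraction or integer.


Start with 356.
Step 1: Increase by 5%: 356 * 105/100 = 1869/5
Step 2: Split 6:7, first share = 1869/5 * 6/13 = 11214/65
Final result = 11214/65

11214/65


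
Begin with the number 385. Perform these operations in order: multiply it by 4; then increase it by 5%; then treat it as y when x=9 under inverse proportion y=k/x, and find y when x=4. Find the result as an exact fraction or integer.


Start with 385.
Step 1: Multiply by 4: 385 * 4 = 1540
Step 2: Increase by 5%: 1540 * 105/100 = 1617
Step 3: Inverse prop: k = (1617)*9; new y = k/4 = 1617*9/4 = 14553/4
Final result = 14553/4

14553/4


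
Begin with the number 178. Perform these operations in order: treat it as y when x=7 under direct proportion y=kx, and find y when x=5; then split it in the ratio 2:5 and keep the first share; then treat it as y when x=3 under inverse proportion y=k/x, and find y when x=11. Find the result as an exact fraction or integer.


Start with 178.
Step 1: Direct prop: k = (178)/7; new y = k*5 = 178*5/7 = 890/7
Step 2: Split 2:5, first share = 890/7 * 2/7 = 1780/49
Step 3: Inverse prop: k = (1780/49)*3; new y = k/11 = 1780/49*3/11 = 5340/539
Final result = 5340/539

5340/539


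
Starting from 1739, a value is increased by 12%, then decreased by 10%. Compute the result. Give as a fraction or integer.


Start: 1739
Step 1: increase by 12% => multiply by 112/100
  1739 * 112/100 = 48692/25
Step 2: decrease by 10% => multiply by 90/100
  48692/25 * 90/100 = 219114/125
Final value = 219114/125

219114/125


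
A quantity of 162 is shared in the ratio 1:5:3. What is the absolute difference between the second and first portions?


Total parts = 1 + 5 + 3 = 9
Value per part = 162 / 9 = 18
Shares: 1*18=18, 5*18=90, 3*18=54
Second share = 90, first share = 18
Difference = |90 - 18| = 72

72


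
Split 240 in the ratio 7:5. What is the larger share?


Total parts = 7 + 5 = 12
Value per part = 240 / 12 = 20
First share = 7 * 20 = 140
Second share = 5 * 20 = 100
Larger share = 140

140


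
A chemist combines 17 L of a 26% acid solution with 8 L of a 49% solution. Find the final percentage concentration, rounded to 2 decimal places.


Solute in mixture 1 = 26% of 17 L = 17*26/100 = 221/50 L
Solute in mixture 2 = 49% of 8 L = 8*49/100 = 98/25 L
Total solute = 221/50 + 98/25 = 417/50 L
Total volume = 17 + 8 = 25 L
Final concentration = 417/50/25 * 100 = 33.36%

33.36


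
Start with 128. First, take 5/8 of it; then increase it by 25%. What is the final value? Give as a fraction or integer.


Start with 128.
Step 1: Take 5/8: 128 * 5/8 = 80
Step 2: Increase by 25%: 80 * 125/100 = 100
Final result = 100

100


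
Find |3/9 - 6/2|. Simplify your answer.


Simplify: 3/9 = 1/3 and 6/2 = 3
Find common denominator: LCD = 3
Convert: 1/3 and 9/3
Difference = |1 - 9|/3 = 8/3
Simplified = 8/3

8/3


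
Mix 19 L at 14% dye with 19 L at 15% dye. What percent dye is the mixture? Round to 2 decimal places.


Solute in mixture 1 = 14% of 19 L = 19*14/100 = 133/50 L
Solute in mixture 2 = 15% of 19 L = 19*15/100 = 57/20 L
Total solute = 133/50 + 57/20 = 551/100 L
Total volume = 19 + 19 = 38 L
Final concentration = 551/100/38 * 100 = 14.50%

14.50


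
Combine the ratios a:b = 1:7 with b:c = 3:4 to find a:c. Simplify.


Given a:b = 1:7 and b:c = 3:4
Make b consistent. Multiply first ratio by 3: a:b = 3:21
Multiply second ratio by 7: b:c = 21:28
Now b = 21 in both, so a:b:c = 3:21:28
Therefore a:c = 3:28
Simplify by GCD: a:c = 3:28

3:28


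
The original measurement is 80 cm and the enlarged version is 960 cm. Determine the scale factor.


Original length = 80 cm
Scaled length = 960 cm
Scale factor = 960 / 80
= 12

12


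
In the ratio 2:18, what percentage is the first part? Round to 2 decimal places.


Total parts = 2 + 18 = 20
First part fraction = 2/20
Percentage = (2/20) * 100
= 0.1 * 100
= 10.00%

10.00


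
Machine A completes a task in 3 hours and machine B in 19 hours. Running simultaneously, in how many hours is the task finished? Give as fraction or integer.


Rate of A = 1/3 job per hour
Rate of B = 1/19 job per hour
Combined rate = 1/3 + 1/19
Find common denominator: (19 + 3)/(3*19) = 22/57
Combined rate = 22/57 job per hour
Time together = 1 / (22/57) = 57/22 hours

57/22


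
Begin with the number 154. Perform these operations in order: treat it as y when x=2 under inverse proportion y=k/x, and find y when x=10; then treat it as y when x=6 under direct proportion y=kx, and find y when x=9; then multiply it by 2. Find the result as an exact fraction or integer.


Start with 154.
Step 1: Inverse prop: k = (154)*2; new y = k/10 = 154*2/10 = 154/5
Step 2: Direct prop: k = (154/5)/6; new y = k*9 = 154/5*9/6 = 231/5
Step 3: Multiply by 2: 231/5 * 2 = 462/5
Final result = 462/5

462/5


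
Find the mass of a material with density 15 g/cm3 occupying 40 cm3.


Using mass = density * volume
Density = 15 g/cm3
Volume = 40 cm3
Mass = 15 * 40
= 600 g

600


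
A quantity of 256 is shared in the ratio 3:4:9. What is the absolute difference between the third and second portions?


Total parts = 3 + 4 + 9 = 16
Value per part = 256 / 16 = 16
Shares: 3*16=48, 4*16=64, 9*16=144
Third share = 144, second share = 64
Difference = |144 - 64| = 80

80


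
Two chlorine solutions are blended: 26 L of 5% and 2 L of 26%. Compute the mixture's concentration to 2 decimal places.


Solute in mixture 1 = 5% of 26 L = 26*5/100 = 13/10 L
Solute in mixture 2 = 26% of 2 L = 2*26/100 = 13/25 L
Total solute = 13/10 + 13/25 = 91/50 L
Total volume = 26 + 2 = 28 L
Final concentration = 91/50/28 * 100 = 6.50%

6.50


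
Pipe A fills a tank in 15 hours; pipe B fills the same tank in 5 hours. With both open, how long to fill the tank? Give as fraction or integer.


Rate of A = 1/15 job per hour
Rate of B = 1/5 job per hour
Combined rate = 1/15 + 1/5
Find common denominator: (5 + 15)/(15*5) = 20/75
Combined rate = 4/15 job per hour
Time together = 1 / (4/15) = 15/4 hours

15/4


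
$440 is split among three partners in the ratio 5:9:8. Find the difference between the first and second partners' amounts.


Total parts = 5 + 9 + 8 = 22
Value per part = 440 / 22 = 20
Shares: 5*20=100, 9*20=180, 8*20=160
First share = 100, second share = 180
Difference = |100 - 180| = 80

80


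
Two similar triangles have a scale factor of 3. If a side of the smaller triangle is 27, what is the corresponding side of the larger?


Similar triangles have proportional sides
Scale factor = 3
Smaller side = 27
Corresponding larger side = 27 * 3
= 81

81


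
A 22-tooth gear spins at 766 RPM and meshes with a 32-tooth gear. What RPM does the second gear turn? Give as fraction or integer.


Gear ratio: teeth_A * RPM_A = teeth_B * RPM_B
22 * 766 = 32 * RPM_B
16852 = 32 * RPM_B
RPM_B = 16852 / 32
RPM_B = 4213/8

4213/8


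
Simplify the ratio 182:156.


Find GCD(182, 156)
GCD = 26
Divide both by 26: 182/26 = 7, 156/26 = 6
Simplified ratio = 7:6

7:6


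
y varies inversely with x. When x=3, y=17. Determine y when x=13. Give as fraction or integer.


Inverse proportion: y = k/x
Find k: k = 3 * 17 = 51
Compute y at x=13: y = 51/13
y = 51/13

51/13


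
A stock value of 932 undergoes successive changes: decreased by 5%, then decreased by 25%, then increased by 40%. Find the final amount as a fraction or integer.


Start: 932
Step 1: decrease by 5% => multiply by 95/100
  932 * 95/100 = 4427/5
Step 2: decrease by 25% => multiply by 75/100
  4427/5 * 75/100 = 13281/20
Step 3: increase by 40% => multiply by 140/100
  13281/20 * 140/100 = 92967/100
Final value = 92967/100

92967/100


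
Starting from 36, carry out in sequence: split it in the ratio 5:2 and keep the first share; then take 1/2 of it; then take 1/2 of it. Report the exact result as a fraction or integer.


Start with 36.
Step 1: Split 5:2, first share = 36 * 5/7 = 180/7
Step 2: Take 1/2: 180/7 * 1/2 = 90/7
Step 3: Take 1/2: 90/7 * 1/2 = 45/7
Final result = 45/7

45/7


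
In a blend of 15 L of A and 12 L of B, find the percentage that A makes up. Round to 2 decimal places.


Volume of A = 15 L
Volume of B = 12 L
Total volume = 15 + 12 = 27 L
Percentage of A = (15/27) * 100
= 55.56%

55.56


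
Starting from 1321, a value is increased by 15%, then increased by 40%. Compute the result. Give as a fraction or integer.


Start: 1321
Step 1: increase by 15% => multiply by 115/100
  1321 * 115/100 = 30383/20
Step 2: increase by 40% => multiply by 140/100
  30383/20 * 140/100 = 212681/100
Final value = 212681/100

212681/100


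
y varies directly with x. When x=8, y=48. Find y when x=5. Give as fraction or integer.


Direct proportion: y = kx
Find k: k = 48/8 = 6
Compute y at x=5: y = 6 * 5
y = 30

30


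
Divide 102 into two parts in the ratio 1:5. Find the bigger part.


Total parts = 1 + 5 = 6
Value per part = 102 / 6 = 17
First share = 1 * 17 = 17
Second share = 5 * 17 = 85
Larger share = 85

85


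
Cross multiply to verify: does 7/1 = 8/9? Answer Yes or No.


Cross multiply to check 7/1 = 8/9
Left cross product: 7 * 9 = 63
Right cross product: 1 * 8 = 8
63 != 8
Not equal, so proportions differ => No

No


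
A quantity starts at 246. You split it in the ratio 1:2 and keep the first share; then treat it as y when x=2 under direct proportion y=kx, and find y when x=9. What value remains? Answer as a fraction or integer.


Start with 246.
Step 1: Split 1:2, first share = 246 * 1/3 = 82
Step 2: Direct prop: k = (82)/2; new y = k*9 = 82*9/2 = 369
Final result = 369

369


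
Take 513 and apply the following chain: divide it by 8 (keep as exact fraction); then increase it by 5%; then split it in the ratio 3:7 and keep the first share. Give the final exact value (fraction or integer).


Start with 513.
Step 1: Divide by 8: 513 / 8 = 513/8
Step 2: Increase by 5%: 513/8 * 105/100 = 10773/160
Step 3: Split 3:7, first share = 10773/160 * 3/10 = 32319/1600
Final result = 32319/1600

32319/1600


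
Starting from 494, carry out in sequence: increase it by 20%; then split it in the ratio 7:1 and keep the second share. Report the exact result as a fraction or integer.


Start with 494.
Step 1: Increase by 20%: 494 * 120/100 = 2964/5
Step 2: Split 7:1, second share = 2964/5 * 1/8 = 741/10
Final result = 741/10

741/10


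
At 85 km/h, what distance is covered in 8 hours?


Using distance = speed * time
Speed = 85 km/h
Time = 8 hours
Distance = 85 * 8
= 680 km

680


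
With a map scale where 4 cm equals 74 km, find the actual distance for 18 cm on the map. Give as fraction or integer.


Map scale: 4 cm = 74 km
Measured distance on map = 18 cm
Set up proportion: 18 * 74 / 4
= 1332 / 4
= 333 km

333


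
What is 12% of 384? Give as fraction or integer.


Compute 12% of 384
Convert percentage: 12% = 12/100
Multiply: 384 * 12/100
= 4608/100
= 1152/25

1152/25


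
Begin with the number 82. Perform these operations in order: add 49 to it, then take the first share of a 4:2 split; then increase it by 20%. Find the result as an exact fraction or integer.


Start with 82.
Step 1: Add 49: 82+49=131; split 4:2 first = 131*4/6 = 262/3
Step 2: Increase by 20%: 262/3 * 120/100 = 524/5
Final result = 524/5

524/5


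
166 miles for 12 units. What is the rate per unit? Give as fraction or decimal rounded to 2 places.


Total miles = 166
Number of units = 12
Unit rate = 166 / 12
= 13.83 miles per unit

13.83


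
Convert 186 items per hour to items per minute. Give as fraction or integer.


Converting from per hour to per minute
Rate = 186 items per hour
Divide by 60: 186/60
= 31/10 items per minute

31/10


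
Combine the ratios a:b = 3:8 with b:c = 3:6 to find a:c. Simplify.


Given a:b = 3:8 and b:c = 3:6
Make b consistent. Multiply first ratio by 3: a:b = 9:24
Multiply second ratio by 8: b:c = 24:48
Now b = 24 in both, so a:b:c = 9:24:48
Therefore a:c = 9:48
Simplify by GCD: a:c = 3:16

3:16


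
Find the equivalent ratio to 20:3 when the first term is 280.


Original ratio: 20:3
First term target: 280
Scale factor = 280 / 20 = 14
Multiply second term: 3 * 14 = 42
Equivalent ratio = 280:42

280:42


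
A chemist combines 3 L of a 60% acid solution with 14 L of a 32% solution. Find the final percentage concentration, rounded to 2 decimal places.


Solute in mixture 1 = 60% of 3 L = 3*60/100 = 9/5 L
Solute in mixture 2 = 32% of 14 L = 14*32/100 = 112/25 L
Total solute = 9/5 + 112/25 = 157/25 L
Total volume = 3 + 14 = 17 L
Final concentration = 157/25/17 * 100 = 36.94%

36.94


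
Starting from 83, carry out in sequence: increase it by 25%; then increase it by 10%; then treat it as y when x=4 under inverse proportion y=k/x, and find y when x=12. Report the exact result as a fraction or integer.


Start with 83.
Step 1: Increase by 25%: 83 * 125/100 = 415/4
Step 2: Increase by 10%: 415/4 * 110/100 = 913/8
Step 3: Inverse prop: k = (913/8)*4; new y = k/12 = 913/8*4/12 = 913/24
Final result = 913/24

913/24


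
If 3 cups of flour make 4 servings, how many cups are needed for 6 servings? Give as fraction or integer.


Original: 3 cups for 4 servings
Target servings = 6
Scaling factor = 6/4
New amount = 3 * 6/4
= 18/4
= 9/2 cups

9/2


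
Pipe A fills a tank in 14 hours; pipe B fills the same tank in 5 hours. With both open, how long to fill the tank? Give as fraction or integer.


Rate of A = 1/14 job per hour
Rate of B = 1/5 job per hour
Combined rate = 1/14 + 1/5
Find common denominator: (5 + 14)/(14*5) = 19/70
Combined rate = 19/70 job per hour
Time together = 1 / (19/70) = 70/19 hours

70/19


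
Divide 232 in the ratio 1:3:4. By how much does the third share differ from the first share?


Total parts = 1 + 3 + 4 = 8
Value per part = 232 / 8 = 29
Shares: 1*29=29, 3*29=87, 4*29=116
Third share = 116, first share = 29
Difference = |116 - 29| = 87

87


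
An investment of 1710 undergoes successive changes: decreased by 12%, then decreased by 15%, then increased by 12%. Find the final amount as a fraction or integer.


Start: 1710
Step 1: decrease by 12% => multiply by 88/100
  1710 * 88/100 = 7524/5
Step 2: decrease by 15% => multiply by 85/100
  7524/5 * 85/100 = 31977/25
Step 3: increase by 12% => multiply by 112/100
  31977/25 * 112/100 = 895356/625
Final value = 895356/625

895356/625


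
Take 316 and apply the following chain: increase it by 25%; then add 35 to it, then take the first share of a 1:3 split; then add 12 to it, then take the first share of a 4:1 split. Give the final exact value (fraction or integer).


Start with 316.
Step 1: Increase by 25%: 316 * 125/100 = 395
Step 2: Add 35: 395+35=430; split 1:3 first = 430*1/4 = 215/2
Step 3: Add 12: 215/2+12=239/2; split 4:1 first = 239/2*4/5 = 478/5
Final result = 478/5

478/5


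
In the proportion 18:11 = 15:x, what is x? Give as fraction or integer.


Setting up: 18/11 = 15/x
Cross multiply: 18 * x = 11 * 15
18x = 165
x = 165/18
x = 55/6

55/6


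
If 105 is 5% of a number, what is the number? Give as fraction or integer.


Given: 105 is 5% of the whole
Set up: 105 = 5/100 * whole
whole = 105 * 100 / 5
whole = 10500 / 5
whole = 2100

2100


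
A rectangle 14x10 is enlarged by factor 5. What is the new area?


Original dimensions: 14 x 10
Enlargement factor = 5
New width = 14 * 5 = 70
New height = 10 * 5 = 50
New area = 70 * 50 = 3500

3500


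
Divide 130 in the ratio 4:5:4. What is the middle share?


Ratio = 4:5:4
Total parts = 4 + 5 + 4 = 13
Value per part = 130 / 13 = 10
First share = 4 * 10 = 40
Middle share = 5 * 10 = 50
Third share = 4 * 10 = 40

50


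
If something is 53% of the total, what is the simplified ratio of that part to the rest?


Part = 53%, Remainder = 47%
Ratio = 53:47
GCD(53, 47) = 1
Simplify: 53:47 = 53:47

53:47


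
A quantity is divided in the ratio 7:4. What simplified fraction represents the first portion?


Total parts = 7 + 4 = 11
First part fraction = 7/11
Simplify: 7/11 = 7/11

7/11


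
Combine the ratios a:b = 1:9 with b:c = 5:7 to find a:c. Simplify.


Given a:b = 1:9 and b:c = 5:7
Make b consistent. Multiply first ratio by 5: a:b = 5:45
Multiply second ratio by 9: b:c = 45:63
Now b = 45 in both, so a:b:c = 5:45:63
Therefore a:c = 5:63
Simplify by GCD: a:c = 5:63

5:63


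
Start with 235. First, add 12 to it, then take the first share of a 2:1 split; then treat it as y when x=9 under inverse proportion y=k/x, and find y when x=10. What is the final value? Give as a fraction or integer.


Start with 235.
Step 1: Add 12: 235+12=247; split 2:1 first = 247*2/3 = 494/3
Step 2: Inverse prop: k = (494/3)*9; new y = k/10 = 494/3*9/10 = 741/5
Final result = 741/5

741/5


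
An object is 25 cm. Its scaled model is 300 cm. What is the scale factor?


Original length = 25 cm
Scaled length = 300 cm
Scale factor = 300 / 25
= 12

12


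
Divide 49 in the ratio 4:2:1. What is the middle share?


Ratio = 4:2:1
Total parts = 4 + 2 + 1 = 7
Value per part = 49 / 7 = 7
First share = 4 * 7 = 28
Middle share = 2 * 7 = 14
Third share = 1 * 7 = 7

14


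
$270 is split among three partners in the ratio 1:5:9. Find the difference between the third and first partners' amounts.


Total parts = 1 + 5 + 9 = 15
Value per part = 270 / 15 = 18
Shares: 1*18=18, 5*18=90, 9*18=162
Third share = 162, first share = 18
Difference = |162 - 18| = 144

144


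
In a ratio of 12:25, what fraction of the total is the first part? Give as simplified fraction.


Total parts = 12 + 25 = 37
First part fraction = 12/37
Simplify: 12/37 = 12/37

12/37
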